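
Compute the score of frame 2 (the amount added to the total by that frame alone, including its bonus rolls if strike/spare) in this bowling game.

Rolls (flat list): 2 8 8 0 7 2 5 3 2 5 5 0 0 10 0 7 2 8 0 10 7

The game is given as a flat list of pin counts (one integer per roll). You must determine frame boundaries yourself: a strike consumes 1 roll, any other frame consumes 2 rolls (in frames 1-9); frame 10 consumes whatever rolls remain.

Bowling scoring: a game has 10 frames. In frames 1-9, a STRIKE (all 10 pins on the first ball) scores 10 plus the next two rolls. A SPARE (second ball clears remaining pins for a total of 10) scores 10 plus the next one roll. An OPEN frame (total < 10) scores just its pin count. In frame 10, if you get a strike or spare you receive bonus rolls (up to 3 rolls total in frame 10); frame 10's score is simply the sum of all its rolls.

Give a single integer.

Frame 1: SPARE (2+8=10). 10 + next roll (8) = 18. Cumulative: 18
Frame 2: OPEN (8+0=8). Cumulative: 26
Frame 3: OPEN (7+2=9). Cumulative: 35
Frame 4: OPEN (5+3=8). Cumulative: 43

Answer: 8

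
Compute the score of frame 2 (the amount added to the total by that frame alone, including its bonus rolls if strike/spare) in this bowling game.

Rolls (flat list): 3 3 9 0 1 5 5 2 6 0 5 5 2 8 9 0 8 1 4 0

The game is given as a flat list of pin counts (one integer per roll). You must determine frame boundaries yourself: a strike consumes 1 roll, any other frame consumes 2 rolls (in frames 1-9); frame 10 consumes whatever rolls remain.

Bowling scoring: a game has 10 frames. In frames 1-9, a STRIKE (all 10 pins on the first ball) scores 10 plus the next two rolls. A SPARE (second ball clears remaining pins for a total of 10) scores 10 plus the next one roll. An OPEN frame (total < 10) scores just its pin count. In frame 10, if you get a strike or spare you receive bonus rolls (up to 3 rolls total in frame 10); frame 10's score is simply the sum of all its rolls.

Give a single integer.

Frame 1: OPEN (3+3=6). Cumulative: 6
Frame 2: OPEN (9+0=9). Cumulative: 15
Frame 3: OPEN (1+5=6). Cumulative: 21
Frame 4: OPEN (5+2=7). Cumulative: 28

Answer: 9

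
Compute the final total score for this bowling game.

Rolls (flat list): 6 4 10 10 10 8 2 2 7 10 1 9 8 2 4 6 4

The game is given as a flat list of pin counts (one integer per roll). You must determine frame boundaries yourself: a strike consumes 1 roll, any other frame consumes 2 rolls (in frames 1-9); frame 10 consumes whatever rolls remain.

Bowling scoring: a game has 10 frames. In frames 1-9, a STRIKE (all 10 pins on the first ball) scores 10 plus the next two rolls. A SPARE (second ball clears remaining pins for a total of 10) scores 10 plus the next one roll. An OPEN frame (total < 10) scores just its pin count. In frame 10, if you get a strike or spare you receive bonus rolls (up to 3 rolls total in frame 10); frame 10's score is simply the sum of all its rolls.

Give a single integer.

Frame 1: SPARE (6+4=10). 10 + next roll (10) = 20. Cumulative: 20
Frame 2: STRIKE. 10 + next two rolls (10+10) = 30. Cumulative: 50
Frame 3: STRIKE. 10 + next two rolls (10+8) = 28. Cumulative: 78
Frame 4: STRIKE. 10 + next two rolls (8+2) = 20. Cumulative: 98
Frame 5: SPARE (8+2=10). 10 + next roll (2) = 12. Cumulative: 110
Frame 6: OPEN (2+7=9). Cumulative: 119
Frame 7: STRIKE. 10 + next two rolls (1+9) = 20. Cumulative: 139
Frame 8: SPARE (1+9=10). 10 + next roll (8) = 18. Cumulative: 157
Frame 9: SPARE (8+2=10). 10 + next roll (4) = 14. Cumulative: 171
Frame 10: SPARE. Sum of all frame-10 rolls (4+6+4) = 14. Cumulative: 185

Answer: 185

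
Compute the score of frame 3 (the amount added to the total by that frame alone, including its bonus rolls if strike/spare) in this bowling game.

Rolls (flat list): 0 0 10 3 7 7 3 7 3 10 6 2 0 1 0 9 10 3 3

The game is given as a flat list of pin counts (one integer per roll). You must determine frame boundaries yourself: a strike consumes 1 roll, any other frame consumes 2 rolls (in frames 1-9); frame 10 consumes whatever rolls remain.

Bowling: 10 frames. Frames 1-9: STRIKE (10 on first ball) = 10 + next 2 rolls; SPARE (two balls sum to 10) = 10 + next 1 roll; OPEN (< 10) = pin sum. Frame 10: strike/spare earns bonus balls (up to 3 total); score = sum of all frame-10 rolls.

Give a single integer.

Answer: 17

Derivation:
Frame 1: OPEN (0+0=0). Cumulative: 0
Frame 2: STRIKE. 10 + next two rolls (3+7) = 20. Cumulative: 20
Frame 3: SPARE (3+7=10). 10 + next roll (7) = 17. Cumulative: 37
Frame 4: SPARE (7+3=10). 10 + next roll (7) = 17. Cumulative: 54
Frame 5: SPARE (7+3=10). 10 + next roll (10) = 20. Cumulative: 74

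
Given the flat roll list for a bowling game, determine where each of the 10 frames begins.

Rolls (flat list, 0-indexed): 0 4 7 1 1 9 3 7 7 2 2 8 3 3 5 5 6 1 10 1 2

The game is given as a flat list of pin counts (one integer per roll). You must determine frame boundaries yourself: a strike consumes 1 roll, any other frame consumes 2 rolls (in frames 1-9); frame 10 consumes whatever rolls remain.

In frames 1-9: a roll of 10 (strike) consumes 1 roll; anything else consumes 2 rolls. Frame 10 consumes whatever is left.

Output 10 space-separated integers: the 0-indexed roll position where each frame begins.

Frame 1 starts at roll index 0: rolls=0,4 (sum=4), consumes 2 rolls
Frame 2 starts at roll index 2: rolls=7,1 (sum=8), consumes 2 rolls
Frame 3 starts at roll index 4: rolls=1,9 (sum=10), consumes 2 rolls
Frame 4 starts at roll index 6: rolls=3,7 (sum=10), consumes 2 rolls
Frame 5 starts at roll index 8: rolls=7,2 (sum=9), consumes 2 rolls
Frame 6 starts at roll index 10: rolls=2,8 (sum=10), consumes 2 rolls
Frame 7 starts at roll index 12: rolls=3,3 (sum=6), consumes 2 rolls
Frame 8 starts at roll index 14: rolls=5,5 (sum=10), consumes 2 rolls
Frame 9 starts at roll index 16: rolls=6,1 (sum=7), consumes 2 rolls
Frame 10 starts at roll index 18: 3 remaining rolls

Answer: 0 2 4 6 8 10 12 14 16 18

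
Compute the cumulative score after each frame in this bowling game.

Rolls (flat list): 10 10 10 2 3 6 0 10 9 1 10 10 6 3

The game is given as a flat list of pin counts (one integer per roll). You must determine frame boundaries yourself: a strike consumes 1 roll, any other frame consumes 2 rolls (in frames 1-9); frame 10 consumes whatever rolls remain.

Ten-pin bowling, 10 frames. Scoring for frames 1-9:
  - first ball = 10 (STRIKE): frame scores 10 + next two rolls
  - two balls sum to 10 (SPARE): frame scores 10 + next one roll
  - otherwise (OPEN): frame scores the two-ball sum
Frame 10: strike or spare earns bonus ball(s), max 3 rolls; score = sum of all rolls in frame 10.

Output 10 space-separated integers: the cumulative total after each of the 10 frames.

Answer: 30 52 67 72 78 98 118 144 163 172

Derivation:
Frame 1: STRIKE. 10 + next two rolls (10+10) = 30. Cumulative: 30
Frame 2: STRIKE. 10 + next two rolls (10+2) = 22. Cumulative: 52
Frame 3: STRIKE. 10 + next two rolls (2+3) = 15. Cumulative: 67
Frame 4: OPEN (2+3=5). Cumulative: 72
Frame 5: OPEN (6+0=6). Cumulative: 78
Frame 6: STRIKE. 10 + next two rolls (9+1) = 20. Cumulative: 98
Frame 7: SPARE (9+1=10). 10 + next roll (10) = 20. Cumulative: 118
Frame 8: STRIKE. 10 + next two rolls (10+6) = 26. Cumulative: 144
Frame 9: STRIKE. 10 + next two rolls (6+3) = 19. Cumulative: 163
Frame 10: OPEN. Sum of all frame-10 rolls (6+3) = 9. Cumulative: 172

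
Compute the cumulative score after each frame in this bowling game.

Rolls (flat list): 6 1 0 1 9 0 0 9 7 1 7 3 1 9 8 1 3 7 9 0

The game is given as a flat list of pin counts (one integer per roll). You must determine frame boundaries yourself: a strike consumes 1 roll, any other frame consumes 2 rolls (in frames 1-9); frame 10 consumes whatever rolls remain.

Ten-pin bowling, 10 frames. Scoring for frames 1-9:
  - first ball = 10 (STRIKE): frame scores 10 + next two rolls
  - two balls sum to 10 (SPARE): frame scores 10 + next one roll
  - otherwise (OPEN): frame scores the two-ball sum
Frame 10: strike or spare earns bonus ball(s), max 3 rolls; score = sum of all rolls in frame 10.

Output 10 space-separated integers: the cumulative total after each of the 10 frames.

Frame 1: OPEN (6+1=7). Cumulative: 7
Frame 2: OPEN (0+1=1). Cumulative: 8
Frame 3: OPEN (9+0=9). Cumulative: 17
Frame 4: OPEN (0+9=9). Cumulative: 26
Frame 5: OPEN (7+1=8). Cumulative: 34
Frame 6: SPARE (7+3=10). 10 + next roll (1) = 11. Cumulative: 45
Frame 7: SPARE (1+9=10). 10 + next roll (8) = 18. Cumulative: 63
Frame 8: OPEN (8+1=9). Cumulative: 72
Frame 9: SPARE (3+7=10). 10 + next roll (9) = 19. Cumulative: 91
Frame 10: OPEN. Sum of all frame-10 rolls (9+0) = 9. Cumulative: 100

Answer: 7 8 17 26 34 45 63 72 91 100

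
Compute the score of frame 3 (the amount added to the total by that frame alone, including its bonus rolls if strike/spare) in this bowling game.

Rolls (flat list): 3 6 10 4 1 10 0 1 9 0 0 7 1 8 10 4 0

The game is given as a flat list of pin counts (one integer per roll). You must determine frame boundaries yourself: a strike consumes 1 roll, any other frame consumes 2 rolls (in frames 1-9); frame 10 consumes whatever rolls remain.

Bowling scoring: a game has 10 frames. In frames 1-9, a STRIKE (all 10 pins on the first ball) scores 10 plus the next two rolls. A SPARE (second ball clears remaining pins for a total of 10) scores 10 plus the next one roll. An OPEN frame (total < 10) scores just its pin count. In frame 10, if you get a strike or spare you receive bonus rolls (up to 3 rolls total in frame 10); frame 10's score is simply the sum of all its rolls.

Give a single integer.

Frame 1: OPEN (3+6=9). Cumulative: 9
Frame 2: STRIKE. 10 + next two rolls (4+1) = 15. Cumulative: 24
Frame 3: OPEN (4+1=5). Cumulative: 29
Frame 4: STRIKE. 10 + next two rolls (0+1) = 11. Cumulative: 40
Frame 5: OPEN (0+1=1). Cumulative: 41

Answer: 5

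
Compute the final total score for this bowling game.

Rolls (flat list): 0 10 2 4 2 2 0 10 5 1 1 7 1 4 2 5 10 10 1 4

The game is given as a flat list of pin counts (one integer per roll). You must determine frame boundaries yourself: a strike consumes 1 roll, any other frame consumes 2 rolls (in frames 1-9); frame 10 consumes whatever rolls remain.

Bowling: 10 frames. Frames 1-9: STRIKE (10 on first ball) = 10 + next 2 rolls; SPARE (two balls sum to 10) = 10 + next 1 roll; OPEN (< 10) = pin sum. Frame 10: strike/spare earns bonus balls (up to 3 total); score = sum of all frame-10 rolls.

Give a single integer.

Frame 1: SPARE (0+10=10). 10 + next roll (2) = 12. Cumulative: 12
Frame 2: OPEN (2+4=6). Cumulative: 18
Frame 3: OPEN (2+2=4). Cumulative: 22
Frame 4: SPARE (0+10=10). 10 + next roll (5) = 15. Cumulative: 37
Frame 5: OPEN (5+1=6). Cumulative: 43
Frame 6: OPEN (1+7=8). Cumulative: 51
Frame 7: OPEN (1+4=5). Cumulative: 56
Frame 8: OPEN (2+5=7). Cumulative: 63
Frame 9: STRIKE. 10 + next two rolls (10+1) = 21. Cumulative: 84
Frame 10: STRIKE. Sum of all frame-10 rolls (10+1+4) = 15. Cumulative: 99

Answer: 99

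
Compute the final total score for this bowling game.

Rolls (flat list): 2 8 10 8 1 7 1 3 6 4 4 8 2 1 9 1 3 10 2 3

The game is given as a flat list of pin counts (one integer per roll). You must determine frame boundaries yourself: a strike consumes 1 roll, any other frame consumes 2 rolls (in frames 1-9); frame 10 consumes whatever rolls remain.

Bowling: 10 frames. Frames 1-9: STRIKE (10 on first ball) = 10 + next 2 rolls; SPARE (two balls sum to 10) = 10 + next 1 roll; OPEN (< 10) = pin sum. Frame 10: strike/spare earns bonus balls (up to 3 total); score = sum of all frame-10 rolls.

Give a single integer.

Frame 1: SPARE (2+8=10). 10 + next roll (10) = 20. Cumulative: 20
Frame 2: STRIKE. 10 + next two rolls (8+1) = 19. Cumulative: 39
Frame 3: OPEN (8+1=9). Cumulative: 48
Frame 4: OPEN (7+1=8). Cumulative: 56
Frame 5: OPEN (3+6=9). Cumulative: 65
Frame 6: OPEN (4+4=8). Cumulative: 73
Frame 7: SPARE (8+2=10). 10 + next roll (1) = 11. Cumulative: 84
Frame 8: SPARE (1+9=10). 10 + next roll (1) = 11. Cumulative: 95
Frame 9: OPEN (1+3=4). Cumulative: 99
Frame 10: STRIKE. Sum of all frame-10 rolls (10+2+3) = 15. Cumulative: 114

Answer: 114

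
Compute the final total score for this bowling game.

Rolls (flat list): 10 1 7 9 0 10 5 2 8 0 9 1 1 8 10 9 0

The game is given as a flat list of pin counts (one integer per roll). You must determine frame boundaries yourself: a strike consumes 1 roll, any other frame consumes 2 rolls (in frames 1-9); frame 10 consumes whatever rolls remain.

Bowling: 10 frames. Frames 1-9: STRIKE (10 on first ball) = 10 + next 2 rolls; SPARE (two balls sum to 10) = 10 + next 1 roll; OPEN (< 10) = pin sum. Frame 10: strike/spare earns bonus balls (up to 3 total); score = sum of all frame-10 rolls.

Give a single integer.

Frame 1: STRIKE. 10 + next two rolls (1+7) = 18. Cumulative: 18
Frame 2: OPEN (1+7=8). Cumulative: 26
Frame 3: OPEN (9+0=9). Cumulative: 35
Frame 4: STRIKE. 10 + next two rolls (5+2) = 17. Cumulative: 52
Frame 5: OPEN (5+2=7). Cumulative: 59
Frame 6: OPEN (8+0=8). Cumulative: 67
Frame 7: SPARE (9+1=10). 10 + next roll (1) = 11. Cumulative: 78
Frame 8: OPEN (1+8=9). Cumulative: 87
Frame 9: STRIKE. 10 + next two rolls (9+0) = 19. Cumulative: 106
Frame 10: OPEN. Sum of all frame-10 rolls (9+0) = 9. Cumulative: 115

Answer: 115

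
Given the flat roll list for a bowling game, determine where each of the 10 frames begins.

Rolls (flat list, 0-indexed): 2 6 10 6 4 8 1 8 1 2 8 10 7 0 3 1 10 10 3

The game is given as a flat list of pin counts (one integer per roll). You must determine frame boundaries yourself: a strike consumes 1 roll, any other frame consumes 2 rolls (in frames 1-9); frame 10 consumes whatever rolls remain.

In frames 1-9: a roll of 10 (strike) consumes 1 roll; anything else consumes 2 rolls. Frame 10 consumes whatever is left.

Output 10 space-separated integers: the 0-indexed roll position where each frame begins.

Answer: 0 2 3 5 7 9 11 12 14 16

Derivation:
Frame 1 starts at roll index 0: rolls=2,6 (sum=8), consumes 2 rolls
Frame 2 starts at roll index 2: roll=10 (strike), consumes 1 roll
Frame 3 starts at roll index 3: rolls=6,4 (sum=10), consumes 2 rolls
Frame 4 starts at roll index 5: rolls=8,1 (sum=9), consumes 2 rolls
Frame 5 starts at roll index 7: rolls=8,1 (sum=9), consumes 2 rolls
Frame 6 starts at roll index 9: rolls=2,8 (sum=10), consumes 2 rolls
Frame 7 starts at roll index 11: roll=10 (strike), consumes 1 roll
Frame 8 starts at roll index 12: rolls=7,0 (sum=7), consumes 2 rolls
Frame 9 starts at roll index 14: rolls=3,1 (sum=4), consumes 2 rolls
Frame 10 starts at roll index 16: 3 remaining rolls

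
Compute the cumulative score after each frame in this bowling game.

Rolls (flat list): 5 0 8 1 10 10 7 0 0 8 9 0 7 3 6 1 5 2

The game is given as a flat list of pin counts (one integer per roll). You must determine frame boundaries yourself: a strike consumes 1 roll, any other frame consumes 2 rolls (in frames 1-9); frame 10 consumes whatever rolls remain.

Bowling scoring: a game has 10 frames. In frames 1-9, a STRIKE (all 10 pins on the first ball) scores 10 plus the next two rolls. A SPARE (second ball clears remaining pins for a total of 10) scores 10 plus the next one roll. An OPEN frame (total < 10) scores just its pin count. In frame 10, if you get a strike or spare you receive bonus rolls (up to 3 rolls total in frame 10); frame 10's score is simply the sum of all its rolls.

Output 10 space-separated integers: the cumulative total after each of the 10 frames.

Frame 1: OPEN (5+0=5). Cumulative: 5
Frame 2: OPEN (8+1=9). Cumulative: 14
Frame 3: STRIKE. 10 + next two rolls (10+7) = 27. Cumulative: 41
Frame 4: STRIKE. 10 + next two rolls (7+0) = 17. Cumulative: 58
Frame 5: OPEN (7+0=7). Cumulative: 65
Frame 6: OPEN (0+8=8). Cumulative: 73
Frame 7: OPEN (9+0=9). Cumulative: 82
Frame 8: SPARE (7+3=10). 10 + next roll (6) = 16. Cumulative: 98
Frame 9: OPEN (6+1=7). Cumulative: 105
Frame 10: OPEN. Sum of all frame-10 rolls (5+2) = 7. Cumulative: 112

Answer: 5 14 41 58 65 73 82 98 105 112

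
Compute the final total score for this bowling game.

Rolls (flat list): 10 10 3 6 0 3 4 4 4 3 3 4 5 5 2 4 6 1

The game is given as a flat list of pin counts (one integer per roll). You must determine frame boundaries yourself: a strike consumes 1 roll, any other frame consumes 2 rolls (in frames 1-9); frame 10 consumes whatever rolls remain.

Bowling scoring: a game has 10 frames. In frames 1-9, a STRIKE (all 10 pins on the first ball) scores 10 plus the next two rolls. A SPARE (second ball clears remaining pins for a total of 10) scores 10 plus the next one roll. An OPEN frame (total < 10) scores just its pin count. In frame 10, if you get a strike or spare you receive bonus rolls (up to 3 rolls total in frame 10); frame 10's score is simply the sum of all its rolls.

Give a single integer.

Frame 1: STRIKE. 10 + next two rolls (10+3) = 23. Cumulative: 23
Frame 2: STRIKE. 10 + next two rolls (3+6) = 19. Cumulative: 42
Frame 3: OPEN (3+6=9). Cumulative: 51
Frame 4: OPEN (0+3=3). Cumulative: 54
Frame 5: OPEN (4+4=8). Cumulative: 62
Frame 6: OPEN (4+3=7). Cumulative: 69
Frame 7: OPEN (3+4=7). Cumulative: 76
Frame 8: SPARE (5+5=10). 10 + next roll (2) = 12. Cumulative: 88
Frame 9: OPEN (2+4=6). Cumulative: 94
Frame 10: OPEN. Sum of all frame-10 rolls (6+1) = 7. Cumulative: 101

Answer: 101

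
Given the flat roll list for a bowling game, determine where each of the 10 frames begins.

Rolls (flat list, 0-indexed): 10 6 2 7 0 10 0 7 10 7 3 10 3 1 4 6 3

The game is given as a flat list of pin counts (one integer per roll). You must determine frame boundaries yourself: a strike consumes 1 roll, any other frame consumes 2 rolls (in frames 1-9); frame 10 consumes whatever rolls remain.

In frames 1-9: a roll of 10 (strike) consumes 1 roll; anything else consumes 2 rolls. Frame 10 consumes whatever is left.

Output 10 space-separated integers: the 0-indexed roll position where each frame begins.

Frame 1 starts at roll index 0: roll=10 (strike), consumes 1 roll
Frame 2 starts at roll index 1: rolls=6,2 (sum=8), consumes 2 rolls
Frame 3 starts at roll index 3: rolls=7,0 (sum=7), consumes 2 rolls
Frame 4 starts at roll index 5: roll=10 (strike), consumes 1 roll
Frame 5 starts at roll index 6: rolls=0,7 (sum=7), consumes 2 rolls
Frame 6 starts at roll index 8: roll=10 (strike), consumes 1 roll
Frame 7 starts at roll index 9: rolls=7,3 (sum=10), consumes 2 rolls
Frame 8 starts at roll index 11: roll=10 (strike), consumes 1 roll
Frame 9 starts at roll index 12: rolls=3,1 (sum=4), consumes 2 rolls
Frame 10 starts at roll index 14: 3 remaining rolls

Answer: 0 1 3 5 6 8 9 11 12 14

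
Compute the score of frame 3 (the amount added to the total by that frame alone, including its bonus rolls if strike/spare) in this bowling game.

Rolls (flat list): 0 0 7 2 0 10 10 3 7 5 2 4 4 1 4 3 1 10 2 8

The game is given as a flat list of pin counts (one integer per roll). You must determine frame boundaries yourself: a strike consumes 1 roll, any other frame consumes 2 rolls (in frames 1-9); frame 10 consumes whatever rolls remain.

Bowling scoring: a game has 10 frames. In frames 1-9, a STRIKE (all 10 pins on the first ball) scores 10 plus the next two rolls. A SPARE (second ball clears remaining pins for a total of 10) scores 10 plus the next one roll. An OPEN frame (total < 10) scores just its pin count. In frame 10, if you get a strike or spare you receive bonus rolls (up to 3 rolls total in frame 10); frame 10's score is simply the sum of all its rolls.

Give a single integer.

Answer: 20

Derivation:
Frame 1: OPEN (0+0=0). Cumulative: 0
Frame 2: OPEN (7+2=9). Cumulative: 9
Frame 3: SPARE (0+10=10). 10 + next roll (10) = 20. Cumulative: 29
Frame 4: STRIKE. 10 + next two rolls (3+7) = 20. Cumulative: 49
Frame 5: SPARE (3+7=10). 10 + next roll (5) = 15. Cumulative: 64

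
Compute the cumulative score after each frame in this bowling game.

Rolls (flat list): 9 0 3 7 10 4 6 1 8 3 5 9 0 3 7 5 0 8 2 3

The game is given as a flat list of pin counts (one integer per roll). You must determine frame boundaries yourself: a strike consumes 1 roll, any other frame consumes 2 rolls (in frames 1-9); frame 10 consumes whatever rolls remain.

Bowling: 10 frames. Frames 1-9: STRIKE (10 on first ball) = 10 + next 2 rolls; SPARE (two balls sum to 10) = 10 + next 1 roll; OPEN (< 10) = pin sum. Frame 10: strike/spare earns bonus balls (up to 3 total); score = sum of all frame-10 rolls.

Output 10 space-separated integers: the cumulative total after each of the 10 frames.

Answer: 9 29 49 60 69 77 86 101 106 119

Derivation:
Frame 1: OPEN (9+0=9). Cumulative: 9
Frame 2: SPARE (3+7=10). 10 + next roll (10) = 20. Cumulative: 29
Frame 3: STRIKE. 10 + next two rolls (4+6) = 20. Cumulative: 49
Frame 4: SPARE (4+6=10). 10 + next roll (1) = 11. Cumulative: 60
Frame 5: OPEN (1+8=9). Cumulative: 69
Frame 6: OPEN (3+5=8). Cumulative: 77
Frame 7: OPEN (9+0=9). Cumulative: 86
Frame 8: SPARE (3+7=10). 10 + next roll (5) = 15. Cumulative: 101
Frame 9: OPEN (5+0=5). Cumulative: 106
Frame 10: SPARE. Sum of all frame-10 rolls (8+2+3) = 13. Cumulative: 119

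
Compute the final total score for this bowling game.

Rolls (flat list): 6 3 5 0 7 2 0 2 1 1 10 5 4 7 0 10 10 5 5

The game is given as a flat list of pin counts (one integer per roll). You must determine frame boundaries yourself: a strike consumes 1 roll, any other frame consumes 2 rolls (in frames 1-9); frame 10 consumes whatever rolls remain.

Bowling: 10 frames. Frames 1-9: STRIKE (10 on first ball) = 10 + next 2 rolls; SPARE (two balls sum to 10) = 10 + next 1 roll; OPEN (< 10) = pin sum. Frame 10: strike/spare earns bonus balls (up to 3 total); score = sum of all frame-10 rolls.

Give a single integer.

Answer: 107

Derivation:
Frame 1: OPEN (6+3=9). Cumulative: 9
Frame 2: OPEN (5+0=5). Cumulative: 14
Frame 3: OPEN (7+2=9). Cumulative: 23
Frame 4: OPEN (0+2=2). Cumulative: 25
Frame 5: OPEN (1+1=2). Cumulative: 27
Frame 6: STRIKE. 10 + next two rolls (5+4) = 19. Cumulative: 46
Frame 7: OPEN (5+4=9). Cumulative: 55
Frame 8: OPEN (7+0=7). Cumulative: 62
Frame 9: STRIKE. 10 + next two rolls (10+5) = 25. Cumulative: 87
Frame 10: STRIKE. Sum of all frame-10 rolls (10+5+5) = 20. Cumulative: 107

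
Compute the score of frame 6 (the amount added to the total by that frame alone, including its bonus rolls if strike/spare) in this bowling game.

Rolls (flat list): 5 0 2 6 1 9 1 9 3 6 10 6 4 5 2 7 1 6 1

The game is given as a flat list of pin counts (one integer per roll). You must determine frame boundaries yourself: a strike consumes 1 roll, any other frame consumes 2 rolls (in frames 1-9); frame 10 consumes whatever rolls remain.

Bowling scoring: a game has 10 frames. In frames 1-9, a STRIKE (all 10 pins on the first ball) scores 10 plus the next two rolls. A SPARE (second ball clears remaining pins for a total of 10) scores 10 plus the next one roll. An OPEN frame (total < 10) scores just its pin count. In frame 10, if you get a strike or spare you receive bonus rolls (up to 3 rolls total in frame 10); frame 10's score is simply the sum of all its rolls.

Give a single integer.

Frame 1: OPEN (5+0=5). Cumulative: 5
Frame 2: OPEN (2+6=8). Cumulative: 13
Frame 3: SPARE (1+9=10). 10 + next roll (1) = 11. Cumulative: 24
Frame 4: SPARE (1+9=10). 10 + next roll (3) = 13. Cumulative: 37
Frame 5: OPEN (3+6=9). Cumulative: 46
Frame 6: STRIKE. 10 + next two rolls (6+4) = 20. Cumulative: 66
Frame 7: SPARE (6+4=10). 10 + next roll (5) = 15. Cumulative: 81
Frame 8: OPEN (5+2=7). Cumulative: 88

Answer: 20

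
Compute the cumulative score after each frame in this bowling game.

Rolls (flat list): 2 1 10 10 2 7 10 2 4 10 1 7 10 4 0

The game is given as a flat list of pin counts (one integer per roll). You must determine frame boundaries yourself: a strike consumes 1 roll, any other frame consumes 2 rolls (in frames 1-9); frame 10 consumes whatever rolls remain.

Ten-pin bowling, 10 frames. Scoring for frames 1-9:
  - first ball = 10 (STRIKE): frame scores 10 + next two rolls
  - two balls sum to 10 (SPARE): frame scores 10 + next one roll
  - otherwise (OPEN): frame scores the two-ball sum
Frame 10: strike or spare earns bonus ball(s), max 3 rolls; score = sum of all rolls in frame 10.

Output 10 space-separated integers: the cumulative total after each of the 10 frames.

Frame 1: OPEN (2+1=3). Cumulative: 3
Frame 2: STRIKE. 10 + next two rolls (10+2) = 22. Cumulative: 25
Frame 3: STRIKE. 10 + next two rolls (2+7) = 19. Cumulative: 44
Frame 4: OPEN (2+7=9). Cumulative: 53
Frame 5: STRIKE. 10 + next two rolls (2+4) = 16. Cumulative: 69
Frame 6: OPEN (2+4=6). Cumulative: 75
Frame 7: STRIKE. 10 + next two rolls (1+7) = 18. Cumulative: 93
Frame 8: OPEN (1+7=8). Cumulative: 101
Frame 9: STRIKE. 10 + next two rolls (4+0) = 14. Cumulative: 115
Frame 10: OPEN. Sum of all frame-10 rolls (4+0) = 4. Cumulative: 119

Answer: 3 25 44 53 69 75 93 101 115 119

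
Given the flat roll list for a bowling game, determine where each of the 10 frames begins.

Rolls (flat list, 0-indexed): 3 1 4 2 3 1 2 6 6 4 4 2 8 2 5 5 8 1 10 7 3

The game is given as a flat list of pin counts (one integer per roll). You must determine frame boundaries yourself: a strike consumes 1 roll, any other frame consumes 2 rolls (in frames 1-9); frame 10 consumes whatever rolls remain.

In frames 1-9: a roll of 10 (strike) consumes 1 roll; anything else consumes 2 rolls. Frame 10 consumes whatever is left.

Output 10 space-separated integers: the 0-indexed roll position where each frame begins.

Answer: 0 2 4 6 8 10 12 14 16 18

Derivation:
Frame 1 starts at roll index 0: rolls=3,1 (sum=4), consumes 2 rolls
Frame 2 starts at roll index 2: rolls=4,2 (sum=6), consumes 2 rolls
Frame 3 starts at roll index 4: rolls=3,1 (sum=4), consumes 2 rolls
Frame 4 starts at roll index 6: rolls=2,6 (sum=8), consumes 2 rolls
Frame 5 starts at roll index 8: rolls=6,4 (sum=10), consumes 2 rolls
Frame 6 starts at roll index 10: rolls=4,2 (sum=6), consumes 2 rolls
Frame 7 starts at roll index 12: rolls=8,2 (sum=10), consumes 2 rolls
Frame 8 starts at roll index 14: rolls=5,5 (sum=10), consumes 2 rolls
Frame 9 starts at roll index 16: rolls=8,1 (sum=9), consumes 2 rolls
Frame 10 starts at roll index 18: 3 remaining rolls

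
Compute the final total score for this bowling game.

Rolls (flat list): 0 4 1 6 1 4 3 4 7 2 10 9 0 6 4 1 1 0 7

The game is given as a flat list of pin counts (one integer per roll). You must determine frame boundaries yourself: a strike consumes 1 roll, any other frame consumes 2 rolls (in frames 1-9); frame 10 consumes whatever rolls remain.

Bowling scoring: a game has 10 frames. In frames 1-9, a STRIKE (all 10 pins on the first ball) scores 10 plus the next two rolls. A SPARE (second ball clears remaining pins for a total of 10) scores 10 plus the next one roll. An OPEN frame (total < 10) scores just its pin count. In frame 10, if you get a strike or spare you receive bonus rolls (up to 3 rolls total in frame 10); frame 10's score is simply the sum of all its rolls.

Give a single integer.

Answer: 80

Derivation:
Frame 1: OPEN (0+4=4). Cumulative: 4
Frame 2: OPEN (1+6=7). Cumulative: 11
Frame 3: OPEN (1+4=5). Cumulative: 16
Frame 4: OPEN (3+4=7). Cumulative: 23
Frame 5: OPEN (7+2=9). Cumulative: 32
Frame 6: STRIKE. 10 + next two rolls (9+0) = 19. Cumulative: 51
Frame 7: OPEN (9+0=9). Cumulative: 60
Frame 8: SPARE (6+4=10). 10 + next roll (1) = 11. Cumulative: 71
Frame 9: OPEN (1+1=2). Cumulative: 73
Frame 10: OPEN. Sum of all frame-10 rolls (0+7) = 7. Cumulative: 80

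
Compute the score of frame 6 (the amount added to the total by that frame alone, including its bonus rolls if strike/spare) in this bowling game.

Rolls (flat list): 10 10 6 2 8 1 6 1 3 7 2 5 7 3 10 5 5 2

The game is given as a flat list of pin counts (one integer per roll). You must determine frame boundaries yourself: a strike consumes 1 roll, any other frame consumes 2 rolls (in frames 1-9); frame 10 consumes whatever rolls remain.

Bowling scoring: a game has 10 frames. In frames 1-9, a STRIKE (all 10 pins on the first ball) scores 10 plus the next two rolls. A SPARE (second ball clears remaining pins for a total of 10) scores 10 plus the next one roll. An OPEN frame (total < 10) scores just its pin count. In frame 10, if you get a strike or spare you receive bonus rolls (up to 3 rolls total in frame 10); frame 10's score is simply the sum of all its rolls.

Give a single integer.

Answer: 12

Derivation:
Frame 1: STRIKE. 10 + next two rolls (10+6) = 26. Cumulative: 26
Frame 2: STRIKE. 10 + next two rolls (6+2) = 18. Cumulative: 44
Frame 3: OPEN (6+2=8). Cumulative: 52
Frame 4: OPEN (8+1=9). Cumulative: 61
Frame 5: OPEN (6+1=7). Cumulative: 68
Frame 6: SPARE (3+7=10). 10 + next roll (2) = 12. Cumulative: 80
Frame 7: OPEN (2+5=7). Cumulative: 87
Frame 8: SPARE (7+3=10). 10 + next roll (10) = 20. Cumulative: 107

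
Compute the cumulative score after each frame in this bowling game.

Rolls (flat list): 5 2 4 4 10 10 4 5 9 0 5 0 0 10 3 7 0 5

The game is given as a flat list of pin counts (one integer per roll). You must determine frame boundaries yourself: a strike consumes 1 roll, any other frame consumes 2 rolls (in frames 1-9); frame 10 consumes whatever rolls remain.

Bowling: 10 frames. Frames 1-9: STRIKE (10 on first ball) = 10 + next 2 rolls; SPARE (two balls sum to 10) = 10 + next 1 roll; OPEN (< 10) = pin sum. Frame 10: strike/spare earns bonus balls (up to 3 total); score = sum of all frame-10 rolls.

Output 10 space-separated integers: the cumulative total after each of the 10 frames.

Answer: 7 15 39 58 67 76 81 94 104 109

Derivation:
Frame 1: OPEN (5+2=7). Cumulative: 7
Frame 2: OPEN (4+4=8). Cumulative: 15
Frame 3: STRIKE. 10 + next two rolls (10+4) = 24. Cumulative: 39
Frame 4: STRIKE. 10 + next two rolls (4+5) = 19. Cumulative: 58
Frame 5: OPEN (4+5=9). Cumulative: 67
Frame 6: OPEN (9+0=9). Cumulative: 76
Frame 7: OPEN (5+0=5). Cumulative: 81
Frame 8: SPARE (0+10=10). 10 + next roll (3) = 13. Cumulative: 94
Frame 9: SPARE (3+7=10). 10 + next roll (0) = 10. Cumulative: 104
Frame 10: OPEN. Sum of all frame-10 rolls (0+5) = 5. Cumulative: 109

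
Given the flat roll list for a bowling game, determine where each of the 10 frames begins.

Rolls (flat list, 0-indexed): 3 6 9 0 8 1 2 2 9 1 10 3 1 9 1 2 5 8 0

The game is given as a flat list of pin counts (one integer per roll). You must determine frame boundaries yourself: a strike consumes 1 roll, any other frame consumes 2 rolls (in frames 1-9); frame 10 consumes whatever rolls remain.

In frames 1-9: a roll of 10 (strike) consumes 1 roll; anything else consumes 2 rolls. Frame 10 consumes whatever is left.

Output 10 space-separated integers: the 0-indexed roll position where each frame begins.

Answer: 0 2 4 6 8 10 11 13 15 17

Derivation:
Frame 1 starts at roll index 0: rolls=3,6 (sum=9), consumes 2 rolls
Frame 2 starts at roll index 2: rolls=9,0 (sum=9), consumes 2 rolls
Frame 3 starts at roll index 4: rolls=8,1 (sum=9), consumes 2 rolls
Frame 4 starts at roll index 6: rolls=2,2 (sum=4), consumes 2 rolls
Frame 5 starts at roll index 8: rolls=9,1 (sum=10), consumes 2 rolls
Frame 6 starts at roll index 10: roll=10 (strike), consumes 1 roll
Frame 7 starts at roll index 11: rolls=3,1 (sum=4), consumes 2 rolls
Frame 8 starts at roll index 13: rolls=9,1 (sum=10), consumes 2 rolls
Frame 9 starts at roll index 15: rolls=2,5 (sum=7), consumes 2 rolls
Frame 10 starts at roll index 17: 2 remaining rolls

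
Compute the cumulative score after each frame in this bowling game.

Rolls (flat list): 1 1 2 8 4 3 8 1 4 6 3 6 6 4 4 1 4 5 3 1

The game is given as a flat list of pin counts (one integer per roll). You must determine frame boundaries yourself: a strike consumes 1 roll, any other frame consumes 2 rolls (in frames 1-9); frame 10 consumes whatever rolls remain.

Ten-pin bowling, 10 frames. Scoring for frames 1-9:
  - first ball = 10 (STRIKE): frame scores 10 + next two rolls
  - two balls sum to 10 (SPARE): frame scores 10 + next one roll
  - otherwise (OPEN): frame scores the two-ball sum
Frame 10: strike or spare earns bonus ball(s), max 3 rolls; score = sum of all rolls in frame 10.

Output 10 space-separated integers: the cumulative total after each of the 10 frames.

Answer: 2 16 23 32 45 54 68 73 82 86

Derivation:
Frame 1: OPEN (1+1=2). Cumulative: 2
Frame 2: SPARE (2+8=10). 10 + next roll (4) = 14. Cumulative: 16
Frame 3: OPEN (4+3=7). Cumulative: 23
Frame 4: OPEN (8+1=9). Cumulative: 32
Frame 5: SPARE (4+6=10). 10 + next roll (3) = 13. Cumulative: 45
Frame 6: OPEN (3+6=9). Cumulative: 54
Frame 7: SPARE (6+4=10). 10 + next roll (4) = 14. Cumulative: 68
Frame 8: OPEN (4+1=5). Cumulative: 73
Frame 9: OPEN (4+5=9). Cumulative: 82
Frame 10: OPEN. Sum of all frame-10 rolls (3+1) = 4. Cumulative: 86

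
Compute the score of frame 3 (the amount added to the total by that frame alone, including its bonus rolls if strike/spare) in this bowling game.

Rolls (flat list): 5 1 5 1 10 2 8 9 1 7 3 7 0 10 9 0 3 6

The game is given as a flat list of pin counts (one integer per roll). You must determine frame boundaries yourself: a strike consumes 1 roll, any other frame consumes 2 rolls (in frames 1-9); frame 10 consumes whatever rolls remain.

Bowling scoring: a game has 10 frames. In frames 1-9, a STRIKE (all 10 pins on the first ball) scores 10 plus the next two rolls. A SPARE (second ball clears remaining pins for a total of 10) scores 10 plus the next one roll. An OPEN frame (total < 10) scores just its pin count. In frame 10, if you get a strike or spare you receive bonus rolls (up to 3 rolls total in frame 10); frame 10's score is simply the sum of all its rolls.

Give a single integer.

Frame 1: OPEN (5+1=6). Cumulative: 6
Frame 2: OPEN (5+1=6). Cumulative: 12
Frame 3: STRIKE. 10 + next two rolls (2+8) = 20. Cumulative: 32
Frame 4: SPARE (2+8=10). 10 + next roll (9) = 19. Cumulative: 51
Frame 5: SPARE (9+1=10). 10 + next roll (7) = 17. Cumulative: 68

Answer: 20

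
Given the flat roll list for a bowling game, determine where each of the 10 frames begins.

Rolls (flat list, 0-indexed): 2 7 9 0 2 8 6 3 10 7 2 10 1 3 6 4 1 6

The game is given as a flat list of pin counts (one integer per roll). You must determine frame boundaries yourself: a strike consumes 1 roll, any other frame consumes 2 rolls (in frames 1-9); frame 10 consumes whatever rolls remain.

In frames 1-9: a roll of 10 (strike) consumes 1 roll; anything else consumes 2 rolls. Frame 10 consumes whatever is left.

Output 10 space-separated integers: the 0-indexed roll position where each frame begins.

Answer: 0 2 4 6 8 9 11 12 14 16

Derivation:
Frame 1 starts at roll index 0: rolls=2,7 (sum=9), consumes 2 rolls
Frame 2 starts at roll index 2: rolls=9,0 (sum=9), consumes 2 rolls
Frame 3 starts at roll index 4: rolls=2,8 (sum=10), consumes 2 rolls
Frame 4 starts at roll index 6: rolls=6,3 (sum=9), consumes 2 rolls
Frame 5 starts at roll index 8: roll=10 (strike), consumes 1 roll
Frame 6 starts at roll index 9: rolls=7,2 (sum=9), consumes 2 rolls
Frame 7 starts at roll index 11: roll=10 (strike), consumes 1 roll
Frame 8 starts at roll index 12: rolls=1,3 (sum=4), consumes 2 rolls
Frame 9 starts at roll index 14: rolls=6,4 (sum=10), consumes 2 rolls
Frame 10 starts at roll index 16: 2 remaining rolls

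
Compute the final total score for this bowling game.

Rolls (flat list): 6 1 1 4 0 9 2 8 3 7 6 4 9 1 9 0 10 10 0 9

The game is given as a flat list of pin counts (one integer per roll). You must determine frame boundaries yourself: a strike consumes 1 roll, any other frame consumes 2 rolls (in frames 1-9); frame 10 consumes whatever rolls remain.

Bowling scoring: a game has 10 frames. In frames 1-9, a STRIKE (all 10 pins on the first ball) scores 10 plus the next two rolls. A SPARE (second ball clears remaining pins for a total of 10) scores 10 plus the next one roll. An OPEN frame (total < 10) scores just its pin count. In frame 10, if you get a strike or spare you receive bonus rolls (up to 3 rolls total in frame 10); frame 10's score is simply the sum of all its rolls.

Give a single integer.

Frame 1: OPEN (6+1=7). Cumulative: 7
Frame 2: OPEN (1+4=5). Cumulative: 12
Frame 3: OPEN (0+9=9). Cumulative: 21
Frame 4: SPARE (2+8=10). 10 + next roll (3) = 13. Cumulative: 34
Frame 5: SPARE (3+7=10). 10 + next roll (6) = 16. Cumulative: 50
Frame 6: SPARE (6+4=10). 10 + next roll (9) = 19. Cumulative: 69
Frame 7: SPARE (9+1=10). 10 + next roll (9) = 19. Cumulative: 88
Frame 8: OPEN (9+0=9). Cumulative: 97
Frame 9: STRIKE. 10 + next two rolls (10+0) = 20. Cumulative: 117
Frame 10: STRIKE. Sum of all frame-10 rolls (10+0+9) = 19. Cumulative: 136

Answer: 136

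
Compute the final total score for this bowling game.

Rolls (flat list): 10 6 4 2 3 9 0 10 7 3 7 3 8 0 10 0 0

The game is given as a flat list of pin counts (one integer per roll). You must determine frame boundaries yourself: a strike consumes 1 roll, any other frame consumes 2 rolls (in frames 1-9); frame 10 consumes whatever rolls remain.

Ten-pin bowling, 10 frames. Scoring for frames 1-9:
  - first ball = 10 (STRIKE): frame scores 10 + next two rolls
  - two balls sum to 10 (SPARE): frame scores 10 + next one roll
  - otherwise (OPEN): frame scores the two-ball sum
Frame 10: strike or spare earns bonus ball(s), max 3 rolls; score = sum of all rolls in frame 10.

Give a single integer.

Frame 1: STRIKE. 10 + next two rolls (6+4) = 20. Cumulative: 20
Frame 2: SPARE (6+4=10). 10 + next roll (2) = 12. Cumulative: 32
Frame 3: OPEN (2+3=5). Cumulative: 37
Frame 4: OPEN (9+0=9). Cumulative: 46
Frame 5: STRIKE. 10 + next two rolls (7+3) = 20. Cumulative: 66
Frame 6: SPARE (7+3=10). 10 + next roll (7) = 17. Cumulative: 83
Frame 7: SPARE (7+3=10). 10 + next roll (8) = 18. Cumulative: 101
Frame 8: OPEN (8+0=8). Cumulative: 109
Frame 9: STRIKE. 10 + next two rolls (0+0) = 10. Cumulative: 119
Frame 10: OPEN. Sum of all frame-10 rolls (0+0) = 0. Cumulative: 119

Answer: 119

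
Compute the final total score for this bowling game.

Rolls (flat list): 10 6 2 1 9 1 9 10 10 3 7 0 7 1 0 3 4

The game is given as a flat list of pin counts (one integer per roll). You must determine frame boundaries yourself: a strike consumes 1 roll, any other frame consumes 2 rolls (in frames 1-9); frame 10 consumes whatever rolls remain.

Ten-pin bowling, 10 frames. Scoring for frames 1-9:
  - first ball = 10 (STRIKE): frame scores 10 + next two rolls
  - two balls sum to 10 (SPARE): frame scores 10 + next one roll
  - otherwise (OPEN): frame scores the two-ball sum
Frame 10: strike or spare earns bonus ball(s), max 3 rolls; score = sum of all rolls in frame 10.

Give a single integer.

Frame 1: STRIKE. 10 + next two rolls (6+2) = 18. Cumulative: 18
Frame 2: OPEN (6+2=8). Cumulative: 26
Frame 3: SPARE (1+9=10). 10 + next roll (1) = 11. Cumulative: 37
Frame 4: SPARE (1+9=10). 10 + next roll (10) = 20. Cumulative: 57
Frame 5: STRIKE. 10 + next two rolls (10+3) = 23. Cumulative: 80
Frame 6: STRIKE. 10 + next two rolls (3+7) = 20. Cumulative: 100
Frame 7: SPARE (3+7=10). 10 + next roll (0) = 10. Cumulative: 110
Frame 8: OPEN (0+7=7). Cumulative: 117
Frame 9: OPEN (1+0=1). Cumulative: 118
Frame 10: OPEN. Sum of all frame-10 rolls (3+4) = 7. Cumulative: 125

Answer: 125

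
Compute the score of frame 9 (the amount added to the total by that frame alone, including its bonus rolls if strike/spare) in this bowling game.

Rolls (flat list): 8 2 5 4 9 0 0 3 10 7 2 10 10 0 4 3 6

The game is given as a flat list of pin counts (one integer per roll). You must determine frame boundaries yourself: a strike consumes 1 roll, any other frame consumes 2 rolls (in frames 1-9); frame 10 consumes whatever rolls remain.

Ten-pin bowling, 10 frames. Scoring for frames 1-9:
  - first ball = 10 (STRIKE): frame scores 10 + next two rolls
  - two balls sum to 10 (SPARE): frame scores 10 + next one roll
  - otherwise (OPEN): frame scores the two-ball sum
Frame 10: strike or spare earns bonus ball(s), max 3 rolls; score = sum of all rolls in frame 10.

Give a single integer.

Answer: 4

Derivation:
Frame 1: SPARE (8+2=10). 10 + next roll (5) = 15. Cumulative: 15
Frame 2: OPEN (5+4=9). Cumulative: 24
Frame 3: OPEN (9+0=9). Cumulative: 33
Frame 4: OPEN (0+3=3). Cumulative: 36
Frame 5: STRIKE. 10 + next two rolls (7+2) = 19. Cumulative: 55
Frame 6: OPEN (7+2=9). Cumulative: 64
Frame 7: STRIKE. 10 + next two rolls (10+0) = 20. Cumulative: 84
Frame 8: STRIKE. 10 + next two rolls (0+4) = 14. Cumulative: 98
Frame 9: OPEN (0+4=4). Cumulative: 102
Frame 10: OPEN. Sum of all frame-10 rolls (3+6) = 9. Cumulative: 111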